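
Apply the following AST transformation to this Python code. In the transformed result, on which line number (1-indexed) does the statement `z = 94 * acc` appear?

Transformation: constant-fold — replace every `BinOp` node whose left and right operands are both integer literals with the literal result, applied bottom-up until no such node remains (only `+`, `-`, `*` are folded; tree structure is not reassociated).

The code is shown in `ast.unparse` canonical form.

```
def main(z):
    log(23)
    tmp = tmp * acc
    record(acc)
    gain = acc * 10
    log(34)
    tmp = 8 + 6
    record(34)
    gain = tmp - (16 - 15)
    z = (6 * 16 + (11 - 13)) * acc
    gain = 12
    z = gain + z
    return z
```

Transformed code:
def main(z):
    log(23)
    tmp = tmp * acc
    record(acc)
    gain = acc * 10
    log(34)
    tmp = 14
    record(34)
    gain = tmp - 1
    z = 94 * acc
    gain = 12
    z = gain + z
    return z

10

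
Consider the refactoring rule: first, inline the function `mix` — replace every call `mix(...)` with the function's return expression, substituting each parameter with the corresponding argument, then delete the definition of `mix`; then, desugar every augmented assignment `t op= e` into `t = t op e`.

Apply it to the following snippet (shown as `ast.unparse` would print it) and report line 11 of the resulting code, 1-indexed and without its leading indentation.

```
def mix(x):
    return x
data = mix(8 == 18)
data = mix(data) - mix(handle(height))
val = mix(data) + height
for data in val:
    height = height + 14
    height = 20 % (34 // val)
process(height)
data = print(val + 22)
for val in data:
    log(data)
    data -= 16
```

Transformed code:
data = 8 == 18
data = data - handle(height)
val = data + height
for data in val:
    height = height + 14
    height = 20 % (34 // val)
process(height)
data = print(val + 22)
for val in data:
    log(data)
    data = data - 16

data = data - 16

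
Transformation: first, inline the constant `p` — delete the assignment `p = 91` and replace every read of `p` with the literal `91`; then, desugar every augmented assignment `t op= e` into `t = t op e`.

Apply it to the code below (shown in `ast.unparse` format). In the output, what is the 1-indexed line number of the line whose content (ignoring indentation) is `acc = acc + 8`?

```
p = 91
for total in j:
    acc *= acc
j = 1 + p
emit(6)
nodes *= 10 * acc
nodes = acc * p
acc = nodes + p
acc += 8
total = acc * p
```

8

Transformed code:
for total in j:
    acc = acc * acc
j = 1 + 91
emit(6)
nodes = nodes * (10 * acc)
nodes = acc * 91
acc = nodes + 91
acc = acc + 8
total = acc * 91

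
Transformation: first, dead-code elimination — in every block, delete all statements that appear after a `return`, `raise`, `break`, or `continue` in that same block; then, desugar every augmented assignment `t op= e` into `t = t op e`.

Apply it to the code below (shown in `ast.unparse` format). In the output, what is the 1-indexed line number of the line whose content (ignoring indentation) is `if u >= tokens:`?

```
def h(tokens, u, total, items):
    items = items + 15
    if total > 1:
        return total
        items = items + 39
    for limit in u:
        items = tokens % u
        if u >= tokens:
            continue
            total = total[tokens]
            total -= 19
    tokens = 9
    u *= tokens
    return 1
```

7

Transformed code:
def h(tokens, u, total, items):
    items = items + 15
    if total > 1:
        return total
    for limit in u:
        items = tokens % u
        if u >= tokens:
            continue
    tokens = 9
    u = u * tokens
    return 1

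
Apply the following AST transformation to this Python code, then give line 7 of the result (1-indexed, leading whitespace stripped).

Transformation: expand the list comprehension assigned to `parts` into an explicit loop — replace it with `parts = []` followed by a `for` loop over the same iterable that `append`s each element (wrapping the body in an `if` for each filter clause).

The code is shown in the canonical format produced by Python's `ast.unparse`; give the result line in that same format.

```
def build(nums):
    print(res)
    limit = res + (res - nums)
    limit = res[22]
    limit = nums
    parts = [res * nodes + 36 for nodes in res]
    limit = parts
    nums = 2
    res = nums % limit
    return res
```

Transformed code:
def build(nums):
    print(res)
    limit = res + (res - nums)
    limit = res[22]
    limit = nums
    parts = []
    for nodes in res:
        parts.append(res * nodes + 36)
    limit = parts
    nums = 2
    res = nums % limit
    return res

for nodes in res:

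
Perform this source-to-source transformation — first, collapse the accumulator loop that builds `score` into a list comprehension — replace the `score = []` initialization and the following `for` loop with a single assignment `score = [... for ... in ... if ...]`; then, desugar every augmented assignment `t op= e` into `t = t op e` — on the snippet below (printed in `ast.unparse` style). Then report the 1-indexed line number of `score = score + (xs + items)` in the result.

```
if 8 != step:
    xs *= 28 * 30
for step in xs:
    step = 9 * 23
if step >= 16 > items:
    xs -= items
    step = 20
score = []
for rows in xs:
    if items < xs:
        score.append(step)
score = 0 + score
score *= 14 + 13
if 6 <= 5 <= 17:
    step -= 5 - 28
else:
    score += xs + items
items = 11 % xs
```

14

Transformed code:
if 8 != step:
    xs = xs * (28 * 30)
for step in xs:
    step = 9 * 23
if step >= 16 > items:
    xs = xs - items
    step = 20
score = [step for rows in xs if items < xs]
score = 0 + score
score = score * (14 + 13)
if 6 <= 5 <= 17:
    step = step - (5 - 28)
else:
    score = score + (xs + items)
items = 11 % xs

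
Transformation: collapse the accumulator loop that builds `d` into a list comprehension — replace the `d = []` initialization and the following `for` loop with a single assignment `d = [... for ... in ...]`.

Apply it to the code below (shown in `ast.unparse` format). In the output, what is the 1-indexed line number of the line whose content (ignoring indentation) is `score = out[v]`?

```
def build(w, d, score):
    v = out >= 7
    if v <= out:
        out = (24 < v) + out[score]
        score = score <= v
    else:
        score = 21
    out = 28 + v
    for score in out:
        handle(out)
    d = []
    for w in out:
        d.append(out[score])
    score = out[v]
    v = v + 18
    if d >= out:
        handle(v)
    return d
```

Transformed code:
def build(w, d, score):
    v = out >= 7
    if v <= out:
        out = (24 < v) + out[score]
        score = score <= v
    else:
        score = 21
    out = 28 + v
    for score in out:
        handle(out)
    d = [out[score] for w in out]
    score = out[v]
    v = v + 18
    if d >= out:
        handle(v)
    return d

12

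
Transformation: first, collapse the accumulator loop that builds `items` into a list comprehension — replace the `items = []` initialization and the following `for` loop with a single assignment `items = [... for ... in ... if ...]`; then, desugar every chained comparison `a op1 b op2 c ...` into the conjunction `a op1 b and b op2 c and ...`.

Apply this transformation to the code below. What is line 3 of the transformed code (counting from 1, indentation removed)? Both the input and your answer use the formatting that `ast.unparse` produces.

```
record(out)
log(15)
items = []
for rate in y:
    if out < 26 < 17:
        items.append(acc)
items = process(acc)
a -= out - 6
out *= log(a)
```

Transformed code:
record(out)
log(15)
items = [acc for rate in y if out < 26 and 26 < 17]
items = process(acc)
a -= out - 6
out *= log(a)

items = [acc for rate in y if out < 26 and 26 < 17]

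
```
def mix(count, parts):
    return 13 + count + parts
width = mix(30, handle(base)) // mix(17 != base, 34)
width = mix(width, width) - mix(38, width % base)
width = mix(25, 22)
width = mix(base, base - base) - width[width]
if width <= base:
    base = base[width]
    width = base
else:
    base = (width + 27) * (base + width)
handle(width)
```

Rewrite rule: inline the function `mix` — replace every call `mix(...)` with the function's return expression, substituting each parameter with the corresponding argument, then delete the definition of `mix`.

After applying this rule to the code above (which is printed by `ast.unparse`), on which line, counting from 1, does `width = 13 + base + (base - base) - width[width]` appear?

Transformed code:
width = (13 + 30 + handle(base)) // (13 + (17 != base) + 34)
width = 13 + width + width - (13 + 38 + width % base)
width = 13 + 25 + 22
width = 13 + base + (base - base) - width[width]
if width <= base:
    base = base[width]
    width = base
else:
    base = (width + 27) * (base + width)
handle(width)

4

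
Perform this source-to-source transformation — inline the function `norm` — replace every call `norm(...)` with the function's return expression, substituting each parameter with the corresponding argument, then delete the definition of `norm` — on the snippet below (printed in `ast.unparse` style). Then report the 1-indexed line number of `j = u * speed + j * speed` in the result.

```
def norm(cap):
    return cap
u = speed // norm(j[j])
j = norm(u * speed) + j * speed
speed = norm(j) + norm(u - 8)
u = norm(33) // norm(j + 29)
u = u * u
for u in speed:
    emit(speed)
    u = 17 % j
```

Transformed code:
u = speed // j[j]
j = u * speed + j * speed
speed = j + (u - 8)
u = 33 // (j + 29)
u = u * u
for u in speed:
    emit(speed)
    u = 17 % j

2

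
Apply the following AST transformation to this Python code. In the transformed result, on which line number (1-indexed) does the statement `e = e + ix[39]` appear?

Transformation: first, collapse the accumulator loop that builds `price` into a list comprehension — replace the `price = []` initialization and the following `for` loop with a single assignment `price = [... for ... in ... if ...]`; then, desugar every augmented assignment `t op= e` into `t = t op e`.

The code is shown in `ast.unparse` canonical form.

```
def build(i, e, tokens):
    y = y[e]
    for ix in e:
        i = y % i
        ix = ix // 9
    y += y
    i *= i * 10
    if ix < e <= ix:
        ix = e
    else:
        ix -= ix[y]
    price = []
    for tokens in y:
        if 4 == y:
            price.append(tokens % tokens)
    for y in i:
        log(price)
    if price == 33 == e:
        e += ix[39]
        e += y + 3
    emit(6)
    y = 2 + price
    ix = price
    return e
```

Transformed code:
def build(i, e, tokens):
    y = y[e]
    for ix in e:
        i = y % i
        ix = ix // 9
    y = y + y
    i = i * (i * 10)
    if ix < e <= ix:
        ix = e
    else:
        ix = ix - ix[y]
    price = [tokens % tokens for tokens in y if 4 == y]
    for y in i:
        log(price)
    if price == 33 == e:
        e = e + ix[39]
        e = e + (y + 3)
    emit(6)
    y = 2 + price
    ix = price
    return e

16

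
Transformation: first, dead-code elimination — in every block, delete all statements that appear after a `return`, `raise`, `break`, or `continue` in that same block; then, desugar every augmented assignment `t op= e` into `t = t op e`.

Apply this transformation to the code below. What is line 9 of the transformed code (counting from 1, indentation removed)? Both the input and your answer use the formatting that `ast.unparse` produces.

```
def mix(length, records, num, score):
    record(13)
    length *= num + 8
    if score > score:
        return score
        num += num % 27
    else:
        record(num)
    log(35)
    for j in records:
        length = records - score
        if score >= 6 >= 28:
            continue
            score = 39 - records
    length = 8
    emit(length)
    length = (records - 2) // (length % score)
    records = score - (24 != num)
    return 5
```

for j in records:

Transformed code:
def mix(length, records, num, score):
    record(13)
    length = length * (num + 8)
    if score > score:
        return score
    else:
        record(num)
    log(35)
    for j in records:
        length = records - score
        if score >= 6 >= 28:
            continue
    length = 8
    emit(length)
    length = (records - 2) // (length % score)
    records = score - (24 != num)
    return 5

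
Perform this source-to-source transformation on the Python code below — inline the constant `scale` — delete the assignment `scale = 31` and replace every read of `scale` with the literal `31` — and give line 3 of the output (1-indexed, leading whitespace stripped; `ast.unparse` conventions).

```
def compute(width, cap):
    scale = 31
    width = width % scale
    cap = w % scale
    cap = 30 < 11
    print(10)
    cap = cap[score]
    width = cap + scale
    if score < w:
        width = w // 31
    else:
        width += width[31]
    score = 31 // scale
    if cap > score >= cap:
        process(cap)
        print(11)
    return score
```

cap = w % 31

Transformed code:
def compute(width, cap):
    width = width % 31
    cap = w % 31
    cap = 30 < 11
    print(10)
    cap = cap[score]
    width = cap + 31
    if score < w:
        width = w // 31
    else:
        width += width[31]
    score = 31 // 31
    if cap > score >= cap:
        process(cap)
        print(11)
    return score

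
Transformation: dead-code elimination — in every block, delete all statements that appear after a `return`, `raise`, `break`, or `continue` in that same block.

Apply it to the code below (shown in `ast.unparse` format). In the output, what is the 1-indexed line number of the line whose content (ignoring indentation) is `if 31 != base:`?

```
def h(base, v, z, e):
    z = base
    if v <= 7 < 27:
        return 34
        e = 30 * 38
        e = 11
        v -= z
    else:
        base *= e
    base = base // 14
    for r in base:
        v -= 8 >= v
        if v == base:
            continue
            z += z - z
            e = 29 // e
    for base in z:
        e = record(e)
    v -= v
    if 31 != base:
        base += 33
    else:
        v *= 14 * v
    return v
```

15

Transformed code:
def h(base, v, z, e):
    z = base
    if v <= 7 < 27:
        return 34
    else:
        base *= e
    base = base // 14
    for r in base:
        v -= 8 >= v
        if v == base:
            continue
    for base in z:
        e = record(e)
    v -= v
    if 31 != base:
        base += 33
    else:
        v *= 14 * v
    return v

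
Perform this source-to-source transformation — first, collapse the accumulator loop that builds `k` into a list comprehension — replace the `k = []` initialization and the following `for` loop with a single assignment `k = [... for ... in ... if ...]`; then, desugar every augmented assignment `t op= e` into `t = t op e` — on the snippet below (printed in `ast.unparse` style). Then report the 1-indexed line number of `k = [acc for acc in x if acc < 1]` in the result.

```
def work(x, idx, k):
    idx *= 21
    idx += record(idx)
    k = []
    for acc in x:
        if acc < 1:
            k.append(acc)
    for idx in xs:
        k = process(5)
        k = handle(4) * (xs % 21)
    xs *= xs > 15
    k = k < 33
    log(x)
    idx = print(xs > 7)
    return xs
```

4

Transformed code:
def work(x, idx, k):
    idx = idx * 21
    idx = idx + record(idx)
    k = [acc for acc in x if acc < 1]
    for idx in xs:
        k = process(5)
        k = handle(4) * (xs % 21)
    xs = xs * (xs > 15)
    k = k < 33
    log(x)
    idx = print(xs > 7)
    return xs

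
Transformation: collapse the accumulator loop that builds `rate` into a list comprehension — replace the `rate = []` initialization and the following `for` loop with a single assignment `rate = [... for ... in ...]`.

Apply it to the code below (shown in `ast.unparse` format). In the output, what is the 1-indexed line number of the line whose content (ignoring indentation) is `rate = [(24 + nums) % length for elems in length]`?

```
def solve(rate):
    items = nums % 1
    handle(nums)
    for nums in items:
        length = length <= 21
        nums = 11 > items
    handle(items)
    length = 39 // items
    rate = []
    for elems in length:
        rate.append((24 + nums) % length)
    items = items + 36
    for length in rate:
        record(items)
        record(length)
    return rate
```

9

Transformed code:
def solve(rate):
    items = nums % 1
    handle(nums)
    for nums in items:
        length = length <= 21
        nums = 11 > items
    handle(items)
    length = 39 // items
    rate = [(24 + nums) % length for elems in length]
    items = items + 36
    for length in rate:
        record(items)
        record(length)
    return rate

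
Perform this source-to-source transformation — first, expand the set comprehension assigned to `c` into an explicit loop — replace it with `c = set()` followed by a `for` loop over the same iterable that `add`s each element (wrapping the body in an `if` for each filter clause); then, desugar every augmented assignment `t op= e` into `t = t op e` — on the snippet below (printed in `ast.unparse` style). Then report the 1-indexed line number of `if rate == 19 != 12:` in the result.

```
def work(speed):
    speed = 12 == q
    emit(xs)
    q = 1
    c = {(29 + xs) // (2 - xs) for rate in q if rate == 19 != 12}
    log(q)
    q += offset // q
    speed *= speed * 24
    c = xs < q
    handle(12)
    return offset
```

7

Transformed code:
def work(speed):
    speed = 12 == q
    emit(xs)
    q = 1
    c = set()
    for rate in q:
        if rate == 19 != 12:
            c.add((29 + xs) // (2 - xs))
    log(q)
    q = q + offset // q
    speed = speed * (speed * 24)
    c = xs < q
    handle(12)
    return offset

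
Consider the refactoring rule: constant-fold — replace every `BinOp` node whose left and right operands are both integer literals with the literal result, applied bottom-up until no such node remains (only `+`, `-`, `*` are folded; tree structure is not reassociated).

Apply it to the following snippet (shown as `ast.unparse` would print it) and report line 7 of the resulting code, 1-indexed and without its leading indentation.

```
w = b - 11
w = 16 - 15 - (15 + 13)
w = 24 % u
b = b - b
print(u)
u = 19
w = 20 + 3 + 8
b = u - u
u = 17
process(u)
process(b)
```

w = 31

Transformed code:
w = b - 11
w = -27
w = 24 % u
b = b - b
print(u)
u = 19
w = 31
b = u - u
u = 17
process(u)
process(b)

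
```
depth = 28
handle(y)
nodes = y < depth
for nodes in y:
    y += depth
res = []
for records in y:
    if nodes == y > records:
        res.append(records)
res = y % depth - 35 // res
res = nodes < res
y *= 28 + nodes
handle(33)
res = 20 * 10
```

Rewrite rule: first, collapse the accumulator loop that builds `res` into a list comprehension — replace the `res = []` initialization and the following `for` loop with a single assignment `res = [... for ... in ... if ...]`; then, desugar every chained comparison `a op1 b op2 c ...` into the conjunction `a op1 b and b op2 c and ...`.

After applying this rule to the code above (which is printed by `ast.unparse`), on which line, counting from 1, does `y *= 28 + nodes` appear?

9

Transformed code:
depth = 28
handle(y)
nodes = y < depth
for nodes in y:
    y += depth
res = [records for records in y if nodes == y and y > records]
res = y % depth - 35 // res
res = nodes < res
y *= 28 + nodes
handle(33)
res = 20 * 10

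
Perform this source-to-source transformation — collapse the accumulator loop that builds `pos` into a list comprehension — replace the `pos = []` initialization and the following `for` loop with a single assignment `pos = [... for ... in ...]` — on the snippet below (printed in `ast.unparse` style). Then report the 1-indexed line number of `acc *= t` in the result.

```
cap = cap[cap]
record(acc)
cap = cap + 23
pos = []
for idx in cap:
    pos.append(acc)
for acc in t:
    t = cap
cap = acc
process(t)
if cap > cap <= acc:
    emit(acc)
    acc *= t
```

Transformed code:
cap = cap[cap]
record(acc)
cap = cap + 23
pos = [acc for idx in cap]
for acc in t:
    t = cap
cap = acc
process(t)
if cap > cap <= acc:
    emit(acc)
    acc *= t

11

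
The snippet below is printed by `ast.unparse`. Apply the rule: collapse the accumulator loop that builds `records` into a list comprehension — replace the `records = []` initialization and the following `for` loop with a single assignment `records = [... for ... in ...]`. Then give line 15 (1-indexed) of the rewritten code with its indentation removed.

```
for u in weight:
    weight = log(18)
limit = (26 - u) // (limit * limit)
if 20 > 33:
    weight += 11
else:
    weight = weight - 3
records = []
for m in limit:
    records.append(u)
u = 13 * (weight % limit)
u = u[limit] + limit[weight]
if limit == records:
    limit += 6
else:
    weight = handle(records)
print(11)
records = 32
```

Transformed code:
for u in weight:
    weight = log(18)
limit = (26 - u) // (limit * limit)
if 20 > 33:
    weight += 11
else:
    weight = weight - 3
records = [u for m in limit]
u = 13 * (weight % limit)
u = u[limit] + limit[weight]
if limit == records:
    limit += 6
else:
    weight = handle(records)
print(11)
records = 32

print(11)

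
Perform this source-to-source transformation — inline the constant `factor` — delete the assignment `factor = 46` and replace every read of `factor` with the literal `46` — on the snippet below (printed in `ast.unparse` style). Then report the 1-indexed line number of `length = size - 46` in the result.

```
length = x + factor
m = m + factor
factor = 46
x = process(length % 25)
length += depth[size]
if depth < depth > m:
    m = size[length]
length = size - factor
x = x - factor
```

7

Transformed code:
length = x + 46
m = m + 46
x = process(length % 25)
length += depth[size]
if depth < depth > m:
    m = size[length]
length = size - 46
x = x - 46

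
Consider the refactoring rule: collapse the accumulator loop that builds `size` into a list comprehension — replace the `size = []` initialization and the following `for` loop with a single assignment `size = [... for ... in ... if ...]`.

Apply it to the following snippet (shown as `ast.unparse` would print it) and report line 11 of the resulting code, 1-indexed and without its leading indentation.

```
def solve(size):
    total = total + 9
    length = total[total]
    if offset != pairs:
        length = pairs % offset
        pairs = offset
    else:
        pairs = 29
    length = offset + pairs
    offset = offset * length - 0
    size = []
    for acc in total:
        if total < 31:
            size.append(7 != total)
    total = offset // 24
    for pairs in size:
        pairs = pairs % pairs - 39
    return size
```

size = [7 != total for acc in total if total < 31]

Transformed code:
def solve(size):
    total = total + 9
    length = total[total]
    if offset != pairs:
        length = pairs % offset
        pairs = offset
    else:
        pairs = 29
    length = offset + pairs
    offset = offset * length - 0
    size = [7 != total for acc in total if total < 31]
    total = offset // 24
    for pairs in size:
        pairs = pairs % pairs - 39
    return size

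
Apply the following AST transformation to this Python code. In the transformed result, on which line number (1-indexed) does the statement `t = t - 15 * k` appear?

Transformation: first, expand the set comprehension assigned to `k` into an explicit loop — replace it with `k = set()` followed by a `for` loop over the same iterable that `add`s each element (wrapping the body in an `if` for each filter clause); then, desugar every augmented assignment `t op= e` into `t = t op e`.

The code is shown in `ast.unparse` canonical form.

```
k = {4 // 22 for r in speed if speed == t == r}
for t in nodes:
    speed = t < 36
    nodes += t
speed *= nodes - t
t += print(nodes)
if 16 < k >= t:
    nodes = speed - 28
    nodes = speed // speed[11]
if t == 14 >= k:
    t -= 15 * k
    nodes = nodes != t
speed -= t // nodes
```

14

Transformed code:
k = set()
for r in speed:
    if speed == t == r:
        k.add(4 // 22)
for t in nodes:
    speed = t < 36
    nodes = nodes + t
speed = speed * (nodes - t)
t = t + print(nodes)
if 16 < k >= t:
    nodes = speed - 28
    nodes = speed // speed[11]
if t == 14 >= k:
    t = t - 15 * k
    nodes = nodes != t
speed = speed - t // nodes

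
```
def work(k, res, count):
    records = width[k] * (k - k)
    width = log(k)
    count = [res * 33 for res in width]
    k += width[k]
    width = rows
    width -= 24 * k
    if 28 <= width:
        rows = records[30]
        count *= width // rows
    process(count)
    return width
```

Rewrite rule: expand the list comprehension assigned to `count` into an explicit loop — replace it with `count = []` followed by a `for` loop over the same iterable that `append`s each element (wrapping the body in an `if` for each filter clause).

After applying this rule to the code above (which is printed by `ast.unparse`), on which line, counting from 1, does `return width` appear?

Transformed code:
def work(k, res, count):
    records = width[k] * (k - k)
    width = log(k)
    count = []
    for res in width:
        count.append(res * 33)
    k += width[k]
    width = rows
    width -= 24 * k
    if 28 <= width:
        rows = records[30]
        count *= width // rows
    process(count)
    return width

14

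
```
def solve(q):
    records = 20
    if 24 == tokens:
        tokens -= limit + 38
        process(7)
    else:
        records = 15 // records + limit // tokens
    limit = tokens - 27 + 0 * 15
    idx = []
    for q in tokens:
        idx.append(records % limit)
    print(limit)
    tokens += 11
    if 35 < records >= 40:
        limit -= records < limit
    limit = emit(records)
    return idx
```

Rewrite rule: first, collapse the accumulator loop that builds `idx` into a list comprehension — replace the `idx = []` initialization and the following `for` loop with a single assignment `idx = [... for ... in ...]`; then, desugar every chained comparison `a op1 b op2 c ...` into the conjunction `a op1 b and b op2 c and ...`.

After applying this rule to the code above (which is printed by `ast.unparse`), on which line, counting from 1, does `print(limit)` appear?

Transformed code:
def solve(q):
    records = 20
    if 24 == tokens:
        tokens -= limit + 38
        process(7)
    else:
        records = 15 // records + limit // tokens
    limit = tokens - 27 + 0 * 15
    idx = [records % limit for q in tokens]
    print(limit)
    tokens += 11
    if 35 < records and records >= 40:
        limit -= records < limit
    limit = emit(records)
    return idx

10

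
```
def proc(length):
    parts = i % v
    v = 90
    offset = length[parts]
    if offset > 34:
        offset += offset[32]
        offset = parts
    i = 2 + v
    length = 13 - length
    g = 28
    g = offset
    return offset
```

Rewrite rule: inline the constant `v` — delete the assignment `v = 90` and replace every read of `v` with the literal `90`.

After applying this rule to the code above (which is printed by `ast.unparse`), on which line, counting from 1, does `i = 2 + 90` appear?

7

Transformed code:
def proc(length):
    parts = i % 90
    offset = length[parts]
    if offset > 34:
        offset += offset[32]
        offset = parts
    i = 2 + 90
    length = 13 - length
    g = 28
    g = offset
    return offset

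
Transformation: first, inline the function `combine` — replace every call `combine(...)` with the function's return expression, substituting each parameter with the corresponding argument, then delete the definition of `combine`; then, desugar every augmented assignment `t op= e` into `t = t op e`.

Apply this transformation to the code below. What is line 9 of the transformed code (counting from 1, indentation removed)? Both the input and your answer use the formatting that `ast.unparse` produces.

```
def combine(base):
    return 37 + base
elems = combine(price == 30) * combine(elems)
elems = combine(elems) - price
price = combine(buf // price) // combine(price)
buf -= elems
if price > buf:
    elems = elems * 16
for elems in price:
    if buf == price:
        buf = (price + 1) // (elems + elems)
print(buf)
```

buf = (price + 1) // (elems + elems)

Transformed code:
elems = (37 + (price == 30)) * (37 + elems)
elems = 37 + elems - price
price = (37 + buf // price) // (37 + price)
buf = buf - elems
if price > buf:
    elems = elems * 16
for elems in price:
    if buf == price:
        buf = (price + 1) // (elems + elems)
print(buf)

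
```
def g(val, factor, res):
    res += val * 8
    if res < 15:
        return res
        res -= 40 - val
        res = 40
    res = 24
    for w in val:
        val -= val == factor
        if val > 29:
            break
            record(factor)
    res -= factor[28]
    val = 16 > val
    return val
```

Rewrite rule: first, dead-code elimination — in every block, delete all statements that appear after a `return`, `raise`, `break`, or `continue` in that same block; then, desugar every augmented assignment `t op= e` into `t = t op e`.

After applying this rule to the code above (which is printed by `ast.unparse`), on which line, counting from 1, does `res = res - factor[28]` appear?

10

Transformed code:
def g(val, factor, res):
    res = res + val * 8
    if res < 15:
        return res
    res = 24
    for w in val:
        val = val - (val == factor)
        if val > 29:
            break
    res = res - factor[28]
    val = 16 > val
    return val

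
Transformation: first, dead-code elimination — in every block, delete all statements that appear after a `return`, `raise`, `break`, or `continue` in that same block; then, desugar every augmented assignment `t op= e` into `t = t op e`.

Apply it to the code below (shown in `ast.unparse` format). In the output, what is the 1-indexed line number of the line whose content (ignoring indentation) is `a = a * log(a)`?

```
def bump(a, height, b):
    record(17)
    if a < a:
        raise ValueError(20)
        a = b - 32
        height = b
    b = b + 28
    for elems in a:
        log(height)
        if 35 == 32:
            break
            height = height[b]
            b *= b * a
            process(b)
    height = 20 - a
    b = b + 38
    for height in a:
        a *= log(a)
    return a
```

13

Transformed code:
def bump(a, height, b):
    record(17)
    if a < a:
        raise ValueError(20)
    b = b + 28
    for elems in a:
        log(height)
        if 35 == 32:
            break
    height = 20 - a
    b = b + 38
    for height in a:
        a = a * log(a)
    return a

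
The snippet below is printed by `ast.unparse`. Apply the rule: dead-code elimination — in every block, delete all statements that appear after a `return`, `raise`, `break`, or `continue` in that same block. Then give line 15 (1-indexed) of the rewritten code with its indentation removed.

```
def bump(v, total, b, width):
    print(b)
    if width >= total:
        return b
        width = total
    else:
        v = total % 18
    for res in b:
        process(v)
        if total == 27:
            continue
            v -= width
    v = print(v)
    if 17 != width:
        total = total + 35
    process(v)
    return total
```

Transformed code:
def bump(v, total, b, width):
    print(b)
    if width >= total:
        return b
    else:
        v = total % 18
    for res in b:
        process(v)
        if total == 27:
            continue
    v = print(v)
    if 17 != width:
        total = total + 35
    process(v)
    return total

return total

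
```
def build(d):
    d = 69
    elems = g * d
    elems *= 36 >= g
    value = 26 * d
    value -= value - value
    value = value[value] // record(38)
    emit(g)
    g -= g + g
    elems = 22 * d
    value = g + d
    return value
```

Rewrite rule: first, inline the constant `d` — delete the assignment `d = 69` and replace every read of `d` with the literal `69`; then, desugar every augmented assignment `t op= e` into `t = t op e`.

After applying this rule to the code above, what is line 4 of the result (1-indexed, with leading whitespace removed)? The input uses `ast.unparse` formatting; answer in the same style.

value = 26 * 69

Transformed code:
def build(d):
    elems = g * 69
    elems = elems * (36 >= g)
    value = 26 * 69
    value = value - (value - value)
    value = value[value] // record(38)
    emit(g)
    g = g - (g + g)
    elems = 22 * 69
    value = g + 69
    return value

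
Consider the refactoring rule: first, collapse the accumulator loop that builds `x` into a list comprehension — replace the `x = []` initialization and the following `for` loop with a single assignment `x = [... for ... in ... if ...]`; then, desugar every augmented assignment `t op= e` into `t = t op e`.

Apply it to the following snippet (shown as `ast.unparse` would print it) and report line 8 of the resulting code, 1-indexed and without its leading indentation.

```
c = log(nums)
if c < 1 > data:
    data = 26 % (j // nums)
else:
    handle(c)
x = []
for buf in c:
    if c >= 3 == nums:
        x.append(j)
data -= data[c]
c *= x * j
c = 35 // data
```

Transformed code:
c = log(nums)
if c < 1 > data:
    data = 26 % (j // nums)
else:
    handle(c)
x = [j for buf in c if c >= 3 == nums]
data = data - data[c]
c = c * (x * j)
c = 35 // data

c = c * (x * j)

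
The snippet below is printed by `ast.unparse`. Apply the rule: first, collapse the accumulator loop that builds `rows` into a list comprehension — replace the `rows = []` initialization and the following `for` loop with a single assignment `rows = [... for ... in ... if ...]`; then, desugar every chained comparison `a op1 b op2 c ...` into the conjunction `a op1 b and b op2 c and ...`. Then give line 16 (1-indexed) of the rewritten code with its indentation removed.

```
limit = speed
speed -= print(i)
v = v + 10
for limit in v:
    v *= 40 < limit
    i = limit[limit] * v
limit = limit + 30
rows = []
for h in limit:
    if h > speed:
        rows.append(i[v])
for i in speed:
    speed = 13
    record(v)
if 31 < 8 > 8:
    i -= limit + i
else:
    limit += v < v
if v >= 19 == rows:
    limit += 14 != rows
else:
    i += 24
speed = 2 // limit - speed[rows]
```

if v >= 19 and 19 == rows:

Transformed code:
limit = speed
speed -= print(i)
v = v + 10
for limit in v:
    v *= 40 < limit
    i = limit[limit] * v
limit = limit + 30
rows = [i[v] for h in limit if h > speed]
for i in speed:
    speed = 13
    record(v)
if 31 < 8 and 8 > 8:
    i -= limit + i
else:
    limit += v < v
if v >= 19 and 19 == rows:
    limit += 14 != rows
else:
    i += 24
speed = 2 // limit - speed[rows]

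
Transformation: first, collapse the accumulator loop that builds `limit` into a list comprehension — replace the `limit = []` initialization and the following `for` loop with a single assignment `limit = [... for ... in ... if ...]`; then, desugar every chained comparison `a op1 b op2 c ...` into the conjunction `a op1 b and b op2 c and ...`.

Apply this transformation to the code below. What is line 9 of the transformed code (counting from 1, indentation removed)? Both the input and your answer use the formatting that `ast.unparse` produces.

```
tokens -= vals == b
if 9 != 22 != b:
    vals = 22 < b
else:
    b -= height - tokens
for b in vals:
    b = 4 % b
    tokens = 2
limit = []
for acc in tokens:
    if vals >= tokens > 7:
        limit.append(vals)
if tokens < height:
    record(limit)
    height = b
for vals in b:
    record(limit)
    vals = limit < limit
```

Transformed code:
tokens -= vals == b
if 9 != 22 and 22 != b:
    vals = 22 < b
else:
    b -= height - tokens
for b in vals:
    b = 4 % b
    tokens = 2
limit = [vals for acc in tokens if vals >= tokens and tokens > 7]
if tokens < height:
    record(limit)
    height = b
for vals in b:
    record(limit)
    vals = limit < limit

limit = [vals for acc in tokens if vals >= tokens and tokens > 7]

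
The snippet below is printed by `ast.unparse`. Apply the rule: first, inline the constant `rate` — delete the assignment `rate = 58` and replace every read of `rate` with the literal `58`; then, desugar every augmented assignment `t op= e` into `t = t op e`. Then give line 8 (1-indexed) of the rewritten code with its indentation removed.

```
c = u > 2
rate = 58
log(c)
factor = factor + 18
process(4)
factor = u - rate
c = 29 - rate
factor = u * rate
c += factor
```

Transformed code:
c = u > 2
log(c)
factor = factor + 18
process(4)
factor = u - 58
c = 29 - 58
factor = u * 58
c = c + factor

c = c + factor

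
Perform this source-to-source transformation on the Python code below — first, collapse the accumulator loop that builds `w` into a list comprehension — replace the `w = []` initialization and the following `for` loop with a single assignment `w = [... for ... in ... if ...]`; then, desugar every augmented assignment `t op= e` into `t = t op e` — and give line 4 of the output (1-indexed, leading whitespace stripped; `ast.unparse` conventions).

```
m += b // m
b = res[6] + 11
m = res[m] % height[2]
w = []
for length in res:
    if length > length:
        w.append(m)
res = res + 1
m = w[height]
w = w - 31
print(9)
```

Transformed code:
m = m + b // m
b = res[6] + 11
m = res[m] % height[2]
w = [m for length in res if length > length]
res = res + 1
m = w[height]
w = w - 31
print(9)

w = [m for length in res if length > length]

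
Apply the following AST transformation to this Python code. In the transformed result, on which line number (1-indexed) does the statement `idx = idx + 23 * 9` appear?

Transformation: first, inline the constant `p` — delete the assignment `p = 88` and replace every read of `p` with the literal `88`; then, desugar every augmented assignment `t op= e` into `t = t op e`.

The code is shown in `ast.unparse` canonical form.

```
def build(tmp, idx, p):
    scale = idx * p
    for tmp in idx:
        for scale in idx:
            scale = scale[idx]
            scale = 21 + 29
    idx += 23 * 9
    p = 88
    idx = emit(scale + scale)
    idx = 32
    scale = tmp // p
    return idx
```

7

Transformed code:
def build(tmp, idx, p):
    scale = idx * 88
    for tmp in idx:
        for scale in idx:
            scale = scale[idx]
            scale = 21 + 29
    idx = idx + 23 * 9
    idx = emit(scale + scale)
    idx = 32
    scale = tmp // 88
    return idx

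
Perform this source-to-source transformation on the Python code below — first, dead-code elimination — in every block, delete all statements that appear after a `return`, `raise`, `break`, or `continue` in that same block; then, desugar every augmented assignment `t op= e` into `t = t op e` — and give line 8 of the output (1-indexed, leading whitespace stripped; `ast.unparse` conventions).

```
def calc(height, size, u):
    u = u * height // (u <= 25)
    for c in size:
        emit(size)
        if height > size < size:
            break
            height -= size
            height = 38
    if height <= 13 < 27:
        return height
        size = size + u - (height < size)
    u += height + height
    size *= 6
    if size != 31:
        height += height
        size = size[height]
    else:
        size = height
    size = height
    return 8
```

return height

Transformed code:
def calc(height, size, u):
    u = u * height // (u <= 25)
    for c in size:
        emit(size)
        if height > size < size:
            break
    if height <= 13 < 27:
        return height
    u = u + (height + height)
    size = size * 6
    if size != 31:
        height = height + height
        size = size[height]
    else:
        size = height
    size = height
    return 8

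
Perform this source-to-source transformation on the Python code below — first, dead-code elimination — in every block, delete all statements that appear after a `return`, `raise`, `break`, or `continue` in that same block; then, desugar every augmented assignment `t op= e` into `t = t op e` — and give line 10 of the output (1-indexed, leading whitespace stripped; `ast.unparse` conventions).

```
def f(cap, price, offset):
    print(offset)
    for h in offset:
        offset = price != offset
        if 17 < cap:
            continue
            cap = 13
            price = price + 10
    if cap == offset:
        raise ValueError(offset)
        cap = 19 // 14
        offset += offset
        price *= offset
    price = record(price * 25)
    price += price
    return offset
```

Transformed code:
def f(cap, price, offset):
    print(offset)
    for h in offset:
        offset = price != offset
        if 17 < cap:
            continue
    if cap == offset:
        raise ValueError(offset)
    price = record(price * 25)
    price = price + price
    return offset

price = price + price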